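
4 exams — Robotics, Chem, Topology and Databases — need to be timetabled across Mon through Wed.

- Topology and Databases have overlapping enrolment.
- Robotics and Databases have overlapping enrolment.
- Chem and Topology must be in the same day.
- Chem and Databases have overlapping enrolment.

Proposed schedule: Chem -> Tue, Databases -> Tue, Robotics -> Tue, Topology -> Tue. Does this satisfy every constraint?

No — it violates: Topology and Databases have overlapping enrolment

Topology and Databases have overlapping enrolment — violated.
Chem and Topology must be in the same day — holds.
Chem and Databases have overlapping enrolment — violated.
Robotics and Databases have overlapping enrolment — violated.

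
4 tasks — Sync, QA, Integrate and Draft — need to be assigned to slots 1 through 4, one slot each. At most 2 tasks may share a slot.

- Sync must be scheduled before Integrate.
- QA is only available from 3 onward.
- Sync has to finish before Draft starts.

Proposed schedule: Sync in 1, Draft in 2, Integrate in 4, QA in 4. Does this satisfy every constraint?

At most 2 tasks may share a slot — holds.
Sync must be scheduled before Integrate — holds.
Sync has to finish before Draft starts — holds.
QA is only available from 3 onward — holds.

Yes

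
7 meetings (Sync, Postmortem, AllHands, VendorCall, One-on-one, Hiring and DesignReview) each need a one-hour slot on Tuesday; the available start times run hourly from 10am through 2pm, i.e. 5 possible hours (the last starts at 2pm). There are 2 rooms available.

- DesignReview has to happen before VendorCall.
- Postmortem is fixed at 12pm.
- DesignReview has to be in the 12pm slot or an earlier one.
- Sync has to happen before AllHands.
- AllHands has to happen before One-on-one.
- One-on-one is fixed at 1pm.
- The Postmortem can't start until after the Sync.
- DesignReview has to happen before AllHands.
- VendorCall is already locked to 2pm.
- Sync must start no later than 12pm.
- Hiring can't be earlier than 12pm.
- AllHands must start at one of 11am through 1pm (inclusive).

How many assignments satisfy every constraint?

11

Splitting on Sync: it can be 10am (7), 11am (4). Listing each branch's schedules as (Postmortem, AllHands, VendorCall, One-on-one, Hiring, DesignReview):
Sync=10am: (12pm,11am,2pm,1pm,12pm,10am) (12pm,11am,2pm,1pm,1pm,10am) (12pm,11am,2pm,1pm,2pm,10am) (12pm,12pm,2pm,1pm,1pm,10am) (12pm,12pm,2pm,1pm,1pm,11am) (12pm,12pm,2pm,1pm,2pm,10am) (12pm,12pm,2pm,1pm,2pm,11am) — 7.
Sync=11am: (12pm,12pm,2pm,1pm,1pm,10am) (12pm,12pm,2pm,1pm,1pm,11am) (12pm,12pm,2pm,1pm,2pm,10am) (12pm,12pm,2pm,1pm,2pm,11am) — 4.
Summing: 7 + 4 = 11.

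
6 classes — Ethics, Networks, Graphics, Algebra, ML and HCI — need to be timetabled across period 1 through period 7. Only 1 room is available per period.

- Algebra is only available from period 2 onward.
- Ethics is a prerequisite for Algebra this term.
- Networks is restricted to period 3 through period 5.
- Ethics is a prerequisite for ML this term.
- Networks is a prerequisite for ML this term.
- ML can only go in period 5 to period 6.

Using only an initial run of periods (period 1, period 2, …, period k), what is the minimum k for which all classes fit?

The precedence chain requires at least 2 distinct periods.
With at most 1 per period and 6 classes, at least 6 periods are needed.
ML can't be placed before period 5, so the schedule must run through at least period 5.
6 works (last occupied period: period 6): for example Networks -> period 3; Algebra -> period 2; HCI -> period 6; Ethics -> period 1; Graphics -> period 4; ML -> period 5.

6 periods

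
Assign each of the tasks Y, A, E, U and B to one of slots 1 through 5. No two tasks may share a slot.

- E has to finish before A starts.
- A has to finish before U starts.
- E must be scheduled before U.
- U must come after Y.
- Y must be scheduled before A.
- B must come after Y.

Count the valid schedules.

7

Splitting on Y: it can be 1 (4), 2 (3). Listing each branch's schedules as (A, E, U, B):
Y=1: (3,2,4,5) (3,2,5,4) (4,2,5,3) (4,3,5,2) — 4.
Y=2: (3,1,4,5) (3,1,5,4) (4,1,5,3) — 3.
Summing: 4 + 3 = 7.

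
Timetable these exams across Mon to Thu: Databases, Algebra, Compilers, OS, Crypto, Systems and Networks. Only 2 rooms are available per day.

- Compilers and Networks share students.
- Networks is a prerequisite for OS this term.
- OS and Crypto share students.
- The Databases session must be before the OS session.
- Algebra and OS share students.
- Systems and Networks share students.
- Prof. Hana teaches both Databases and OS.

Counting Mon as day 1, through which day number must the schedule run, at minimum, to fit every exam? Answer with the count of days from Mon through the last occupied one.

4

The precedence chain requires at least 2 distinct days.
With at most 2 per day and 7 exams, at least 4 days are needed.
4 works (last occupied day: Thu): for example Databases=Mon, Compilers=Tue, Systems=Thu, Algebra=Wed, Networks=Mon, OS=Tue, Crypto=Wed.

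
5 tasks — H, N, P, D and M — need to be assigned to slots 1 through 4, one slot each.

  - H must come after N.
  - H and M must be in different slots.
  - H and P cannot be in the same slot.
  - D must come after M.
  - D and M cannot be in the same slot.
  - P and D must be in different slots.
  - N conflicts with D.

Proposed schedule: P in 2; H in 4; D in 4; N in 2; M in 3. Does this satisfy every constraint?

D must come after M — holds.
H must come after N — holds.
P and D must be in different slots — holds.
D and M cannot be in the same slot — holds.
H and M must be in different slots — holds.
H and P cannot be in the same slot — holds.
N conflicts with D — holds.

Yes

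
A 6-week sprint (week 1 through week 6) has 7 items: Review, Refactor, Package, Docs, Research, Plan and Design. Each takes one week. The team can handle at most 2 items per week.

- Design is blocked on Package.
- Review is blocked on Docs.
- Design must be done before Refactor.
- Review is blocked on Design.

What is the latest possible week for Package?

Downstream work caps Package at week 4.
Package at week 4 is achievable: Design=week 5; Plan=week 2; Docs=week 1; Refactor=week 6; Research=week 1; Review=week 6; Package=week 4.

week 4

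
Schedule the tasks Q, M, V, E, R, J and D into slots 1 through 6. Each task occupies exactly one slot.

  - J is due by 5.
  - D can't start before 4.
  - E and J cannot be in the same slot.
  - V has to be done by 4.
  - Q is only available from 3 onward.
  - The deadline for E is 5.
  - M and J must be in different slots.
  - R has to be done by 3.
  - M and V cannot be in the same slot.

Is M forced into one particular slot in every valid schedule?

No

M can be 1 (e.g. D=4, E=1, Q=3, J=2, R=1, M=1, V=2) or 2 (e.g. D=4; V=1; R=1; E=1; M=2; Q=3; J=3).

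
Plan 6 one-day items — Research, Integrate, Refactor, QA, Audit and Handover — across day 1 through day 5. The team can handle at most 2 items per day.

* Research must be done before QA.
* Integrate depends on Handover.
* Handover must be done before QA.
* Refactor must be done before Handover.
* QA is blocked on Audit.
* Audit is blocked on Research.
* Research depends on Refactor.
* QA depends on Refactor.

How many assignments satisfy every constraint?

Splitting on Research: it can be day 2 (17), day 3 (9). Listing each branch's schedules as (Integrate, Refactor, QA, Audit, Handover) by day number:
Research=day 2: (3,1,4,3,2) (3,1,5,3,2) (3,1,5,4,2) (4,1,4,3,2) (4,1,4,3,3) (4,1,5,3,2) (4,1,5,3,3) (4,1,5,4,2) (4,1,5,4,3) (5,1,4,3,2) (5,1,4,3,3) (5,1,5,3,2) (5,1,5,3,3) (5,1,5,3,4) (5,1,5,4,2) (5,1,5,4,3) (5,1,5,4,4) — 17.
Research=day 3: (3,1,5,4,2) (4,1,5,4,2) (4,1,5,4,3) (4,2,5,4,3) (5,1,5,4,2) (5,1,5,4,3) (5,1,5,4,4) (5,2,5,4,3) (5,2,5,4,4) — 9.
Summing: 17 + 9 = 26.

26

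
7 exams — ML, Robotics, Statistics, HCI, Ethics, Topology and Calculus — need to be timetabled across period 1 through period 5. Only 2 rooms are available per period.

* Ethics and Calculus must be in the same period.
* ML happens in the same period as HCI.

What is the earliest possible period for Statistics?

period 1

Statistics at period 1 is achievable: Calculus in period 3; Ethics in period 3; Topology in period 4; ML in period 2; HCI in period 2; Statistics in period 1; Robotics in period 1.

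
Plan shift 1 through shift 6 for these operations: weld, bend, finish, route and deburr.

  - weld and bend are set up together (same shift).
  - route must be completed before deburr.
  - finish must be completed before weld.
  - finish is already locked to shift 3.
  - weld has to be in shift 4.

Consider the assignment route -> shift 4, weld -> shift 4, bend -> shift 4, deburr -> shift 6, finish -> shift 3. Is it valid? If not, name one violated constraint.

Yes, all constraints hold

finish must be completed before weld — holds.
route must be completed before deburr — holds.
weld has to be in shift 4 — holds.
weld and bend are set up together (same shift) — holds.
finish is already locked to shift 3 — holds.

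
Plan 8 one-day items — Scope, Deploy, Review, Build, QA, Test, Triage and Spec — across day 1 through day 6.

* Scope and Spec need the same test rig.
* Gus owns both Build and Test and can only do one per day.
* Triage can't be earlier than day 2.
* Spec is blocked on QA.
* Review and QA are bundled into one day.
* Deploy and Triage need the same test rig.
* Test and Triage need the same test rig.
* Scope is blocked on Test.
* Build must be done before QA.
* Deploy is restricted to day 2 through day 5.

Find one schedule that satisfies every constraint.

Deploy=day 2, Review=day 2, Spec=day 4, Test=day 2, Triage=day 3, QA=day 2, Build=day 1, Scope=day 3

Checking: Test(day 2) before Scope(day 3); Build(day 1) before QA(day 2); QA(day 2) before Spec(day 4); Deploy(day 2) != Triage(day 3); Scope(day 3) != Spec(day 4); Build(day 1) != Test(day 2); Test(day 2) != Triage(day 3); Review = QA = day 2; Triage=day 3 in [day 2,day 6]; Deploy=day 2 in [day 2,day 5].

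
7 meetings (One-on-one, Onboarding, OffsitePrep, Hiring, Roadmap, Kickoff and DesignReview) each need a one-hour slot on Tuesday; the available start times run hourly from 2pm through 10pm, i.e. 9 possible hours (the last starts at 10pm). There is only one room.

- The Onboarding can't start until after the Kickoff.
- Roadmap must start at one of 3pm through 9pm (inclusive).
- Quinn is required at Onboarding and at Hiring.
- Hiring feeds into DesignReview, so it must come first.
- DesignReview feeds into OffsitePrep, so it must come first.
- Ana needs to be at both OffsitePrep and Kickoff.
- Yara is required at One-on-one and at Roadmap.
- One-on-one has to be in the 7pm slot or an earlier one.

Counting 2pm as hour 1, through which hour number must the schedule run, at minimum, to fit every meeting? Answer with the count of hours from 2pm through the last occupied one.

7

The precedence chain requires at least 3 distinct hours.
With at most 1 per hour and 7 meetings, at least 7 hours are needed.
7 works (last occupied hour: 8pm): for example DesignReview in 5pm; Kickoff in 6pm; One-on-one in 2pm; OffsitePrep in 8pm; Hiring in 4pm; Onboarding in 7pm; Roadmap in 3pm.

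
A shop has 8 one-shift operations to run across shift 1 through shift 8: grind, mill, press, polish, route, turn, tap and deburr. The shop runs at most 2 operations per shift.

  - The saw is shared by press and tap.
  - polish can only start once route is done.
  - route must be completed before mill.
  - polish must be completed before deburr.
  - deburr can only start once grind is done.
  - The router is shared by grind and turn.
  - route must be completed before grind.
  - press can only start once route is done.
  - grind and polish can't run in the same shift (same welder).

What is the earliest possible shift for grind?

Precedence pushes grind to at least shift 2; downstream work caps grind at shift 7.
grind at shift 2 is achievable: grind -> shift 2, polish -> shift 3, tap -> shift 4, press -> shift 3, mill -> shift 2, turn -> shift 1, route -> shift 1, deburr -> shift 4.

shift 2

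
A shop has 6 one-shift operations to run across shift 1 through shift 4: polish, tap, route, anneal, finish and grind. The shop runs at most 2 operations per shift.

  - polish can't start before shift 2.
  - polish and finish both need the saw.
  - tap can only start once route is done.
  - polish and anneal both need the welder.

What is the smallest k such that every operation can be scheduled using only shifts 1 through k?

3 shifts

The precedence chain requires at least 2 distinct shifts.
With at most 2 per shift and 6 operations, at least 3 shifts are needed.
3 works (last occupied shift: shift 3): for example finish -> shift 3, grind -> shift 3, polish -> shift 2, route -> shift 1, tap -> shift 2, anneal -> shift 1.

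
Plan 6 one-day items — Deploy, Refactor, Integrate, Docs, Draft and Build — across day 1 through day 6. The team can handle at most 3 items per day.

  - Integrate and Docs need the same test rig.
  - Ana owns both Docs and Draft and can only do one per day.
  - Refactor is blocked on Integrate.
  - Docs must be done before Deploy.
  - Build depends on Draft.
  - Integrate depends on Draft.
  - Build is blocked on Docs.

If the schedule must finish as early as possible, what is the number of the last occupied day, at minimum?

The precedence chain requires at least 3 distinct days.
With at most 3 per day and 6 work items, at least 2 days are needed.
Could 3 days be enough, i.e. nothing placed later than day 3? No: Deploy must come after Docs (at day 1 or later) → {day 2, day 3}; Docs must come before Deploy (at day 3 or earlier) → {day 1, day 2}; Build must come after Docs (at day 1 or later) → {day 2, day 3}; Draft must come before Build (at day 3 or earlier) → {day 1, day 2}; Refactor must come after Integrate (at day 1 or later) → {day 2, day 3}; Integrate must come before Refactor (at day 3 or earlier) → {day 1, day 2}; Integrate must come after Draft (at day 1 or later) → {day 2}; Draft must come before Integrate (at day 2 or earlier) → {day 1}; Docs can't share with Integrate (day 2) → {day 1}; Draft can't share with Docs (day 1) → nothing is left.
So 3 days is not enough.
4 works (last occupied day: day 4): for example Build -> day 4; Integrate -> day 2; Refactor -> day 3; Docs -> day 3; Draft -> day 1; Deploy -> day 4.

4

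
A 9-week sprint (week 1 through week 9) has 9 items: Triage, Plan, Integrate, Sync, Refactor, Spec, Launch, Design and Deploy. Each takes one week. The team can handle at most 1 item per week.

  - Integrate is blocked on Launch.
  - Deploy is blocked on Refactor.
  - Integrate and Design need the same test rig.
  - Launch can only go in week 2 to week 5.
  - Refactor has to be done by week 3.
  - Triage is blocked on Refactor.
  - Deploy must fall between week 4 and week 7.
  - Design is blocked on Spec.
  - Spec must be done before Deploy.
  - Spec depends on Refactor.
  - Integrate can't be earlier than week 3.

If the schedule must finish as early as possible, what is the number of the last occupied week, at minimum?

The precedence chain requires at least 3 distinct weeks.
With at most 1 per week and 9 work items, at least 9 weeks are needed.
Deploy can't be placed before week 4, so the schedule must run through at least week 4.
9 works (last occupied week: week 9): for example Launch=week 2; Refactor=week 1; Design=week 7; Deploy=week 4; Integrate=week 5; Spec=week 3; Sync=week 9; Plan=week 8; Triage=week 6.

9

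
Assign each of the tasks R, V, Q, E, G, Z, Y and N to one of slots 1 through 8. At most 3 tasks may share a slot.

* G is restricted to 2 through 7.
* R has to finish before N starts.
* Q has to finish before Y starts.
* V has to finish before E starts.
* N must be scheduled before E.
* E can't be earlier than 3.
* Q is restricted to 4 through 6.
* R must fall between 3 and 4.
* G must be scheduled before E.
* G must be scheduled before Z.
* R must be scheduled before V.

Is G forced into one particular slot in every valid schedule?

No

G can be 2 (e.g. G in 2; E in 5; R in 3; V in 4; Q in 4; N in 4; Z in 3; Y in 5) or 3 (e.g. G -> 3; V -> 4; Z -> 5; N -> 4; Q -> 4; Y -> 5; R -> 3; E -> 5).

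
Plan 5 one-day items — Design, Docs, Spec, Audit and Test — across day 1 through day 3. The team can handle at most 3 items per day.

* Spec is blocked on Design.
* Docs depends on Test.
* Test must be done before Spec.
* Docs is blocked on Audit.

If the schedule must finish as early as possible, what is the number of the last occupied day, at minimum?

2

The precedence chain requires at least 2 distinct days.
With at most 3 per day and 5 tasks, at least 2 days are needed.
2 works (last occupied day: day 2): for example Design -> day 1; Audit -> day 1; Test -> day 1; Spec -> day 2; Docs -> day 2.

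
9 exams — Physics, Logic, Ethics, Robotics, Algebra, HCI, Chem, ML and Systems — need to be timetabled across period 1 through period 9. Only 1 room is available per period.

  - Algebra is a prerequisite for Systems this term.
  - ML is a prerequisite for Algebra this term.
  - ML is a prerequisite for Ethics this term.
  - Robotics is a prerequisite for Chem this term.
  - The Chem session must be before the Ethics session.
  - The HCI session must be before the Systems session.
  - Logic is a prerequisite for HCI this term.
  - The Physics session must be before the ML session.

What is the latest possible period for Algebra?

period 8

Precedence pushes Algebra to at least period 3; downstream work caps Algebra at period 8.
Algebra at period 8 is achievable: Physics in period 1; Chem in period 4; Robotics in period 3; Ethics in period 5; ML in period 2; Systems in period 9; Logic in period 6; Algebra in period 8; HCI in period 7.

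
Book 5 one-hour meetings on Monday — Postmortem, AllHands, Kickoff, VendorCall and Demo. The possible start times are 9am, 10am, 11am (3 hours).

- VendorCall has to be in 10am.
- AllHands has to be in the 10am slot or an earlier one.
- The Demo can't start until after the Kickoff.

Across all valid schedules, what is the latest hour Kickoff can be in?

Downstream work caps Kickoff at 10am.
Kickoff at 10am is achievable: Kickoff -> 10am, VendorCall -> 10am, Demo -> 11am, Postmortem -> 9am, AllHands -> 9am.

10am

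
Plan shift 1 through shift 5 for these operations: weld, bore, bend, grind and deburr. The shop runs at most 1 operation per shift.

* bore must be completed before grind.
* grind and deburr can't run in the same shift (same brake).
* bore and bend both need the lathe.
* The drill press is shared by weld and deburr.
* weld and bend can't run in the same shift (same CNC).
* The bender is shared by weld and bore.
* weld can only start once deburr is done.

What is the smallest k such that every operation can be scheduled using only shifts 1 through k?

The precedence chain requires at least 2 distinct shifts.
With at most 1 per shift and 5 operations, at least 5 shifts are needed.
5 works (last occupied shift: shift 5): for example bore -> shift 3; weld -> shift 2; bend -> shift 5; deburr -> shift 1; grind -> shift 4.

5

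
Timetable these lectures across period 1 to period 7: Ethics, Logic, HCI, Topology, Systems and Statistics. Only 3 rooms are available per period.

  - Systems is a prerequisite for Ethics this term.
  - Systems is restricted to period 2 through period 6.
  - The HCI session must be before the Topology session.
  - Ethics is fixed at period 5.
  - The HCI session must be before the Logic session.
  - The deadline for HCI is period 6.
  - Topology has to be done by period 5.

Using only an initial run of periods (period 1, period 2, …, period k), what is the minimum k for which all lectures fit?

The precedence chain requires at least 2 distinct periods.
With at most 3 per period and 6 lectures, at least 2 periods are needed.
Ethics can't be placed before period 5, so the schedule must run through at least period 5.
5 works (last occupied period: period 5): for example HCI in period 1; Statistics in period 1; Topology in period 2; Systems in period 2; Logic in period 2; Ethics in period 5.

5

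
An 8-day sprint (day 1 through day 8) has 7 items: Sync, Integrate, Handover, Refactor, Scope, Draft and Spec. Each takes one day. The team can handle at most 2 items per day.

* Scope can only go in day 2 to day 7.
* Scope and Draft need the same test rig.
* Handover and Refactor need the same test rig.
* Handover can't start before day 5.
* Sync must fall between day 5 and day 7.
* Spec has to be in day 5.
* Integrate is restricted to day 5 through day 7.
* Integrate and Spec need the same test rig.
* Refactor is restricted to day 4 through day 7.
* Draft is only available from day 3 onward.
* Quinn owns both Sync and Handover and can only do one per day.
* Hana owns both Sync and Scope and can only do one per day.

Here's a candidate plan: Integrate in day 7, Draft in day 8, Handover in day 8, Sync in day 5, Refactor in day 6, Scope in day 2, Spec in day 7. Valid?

No — it violates: Integrate and Spec need the same test rig

The team can handle at most 2 items per day — holds.
Draft is only available from day 3 onward — holds.
Sync must fall between day 5 and day 7 — holds.
Integrate and Spec need the same test rig — violated.
Refactor is restricted to day 4 through day 7 — holds.
Handover and Refactor need the same test rig — holds.
Scope and Draft need the same test rig — holds.
Spec has to be in day 5 — violated.
Scope can only go in day 2 to day 7 — holds.
Integrate is restricted to day 5 through day 7 — holds.
Hana owns both Sync and Scope and can only do one per day — holds.
Handover can't start before day 5 — holds.
Quinn owns both Sync and Handover and can only do one per day — holds.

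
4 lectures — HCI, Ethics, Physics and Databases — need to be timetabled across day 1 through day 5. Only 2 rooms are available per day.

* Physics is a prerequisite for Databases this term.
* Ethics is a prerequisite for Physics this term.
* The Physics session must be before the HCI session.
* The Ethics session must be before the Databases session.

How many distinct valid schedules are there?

20

Splitting on HCI: it can be day 3 (3), day 4 (7), day 5 (10). Listing each branch's schedules as (Ethics, Physics, Databases) by day number:
HCI=day 3: (1,2,3) (1,2,4) (1,2,5) — 3.
HCI=day 4: (1,2,3) (1,2,4) (1,2,5) (1,3,4) (1,3,5) (2,3,4) (2,3,5) — 7.
HCI=day 5: (1,2,3) (1,2,4) (1,2,5) (1,3,4) (1,3,5) (1,4,5) (2,3,4) (2,3,5) (2,4,5) (3,4,5) — 10.
Summing: 3 + 7 + 10 = 20.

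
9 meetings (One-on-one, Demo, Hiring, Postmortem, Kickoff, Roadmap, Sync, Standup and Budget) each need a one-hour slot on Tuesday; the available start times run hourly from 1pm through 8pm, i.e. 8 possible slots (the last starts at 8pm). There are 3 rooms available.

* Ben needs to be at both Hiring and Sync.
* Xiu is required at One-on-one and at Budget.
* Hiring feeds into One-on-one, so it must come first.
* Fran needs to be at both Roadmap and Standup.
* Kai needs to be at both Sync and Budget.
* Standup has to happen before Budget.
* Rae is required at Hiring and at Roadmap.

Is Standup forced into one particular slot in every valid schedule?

Standup can be 1pm (e.g. Sync=4pm; One-on-one=2pm; Postmortem=2pm; Kickoff=2pm; Hiring=1pm; Budget=3pm; Roadmap=3pm; Demo=1pm; Standup=1pm) or 2pm (e.g. Roadmap -> 3pm, Hiring -> 1pm, Postmortem -> 1pm, Standup -> 2pm, One-on-one -> 2pm, Sync -> 4pm, Kickoff -> 2pm, Budget -> 3pm, Demo -> 1pm).

No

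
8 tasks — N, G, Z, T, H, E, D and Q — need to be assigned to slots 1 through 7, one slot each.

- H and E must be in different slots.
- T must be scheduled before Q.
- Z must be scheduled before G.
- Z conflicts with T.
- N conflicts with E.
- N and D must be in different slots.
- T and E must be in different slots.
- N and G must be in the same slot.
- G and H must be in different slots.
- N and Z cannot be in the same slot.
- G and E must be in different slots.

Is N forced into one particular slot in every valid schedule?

No

N can be 2 (e.g. N in 2, T in 2, G in 2, Z in 1, Q in 3, H in 1, E in 3, D in 1) or 3 (e.g. N -> 3; H -> 1; D -> 1; Q -> 3; T -> 2; G -> 3; E -> 4; Z -> 1).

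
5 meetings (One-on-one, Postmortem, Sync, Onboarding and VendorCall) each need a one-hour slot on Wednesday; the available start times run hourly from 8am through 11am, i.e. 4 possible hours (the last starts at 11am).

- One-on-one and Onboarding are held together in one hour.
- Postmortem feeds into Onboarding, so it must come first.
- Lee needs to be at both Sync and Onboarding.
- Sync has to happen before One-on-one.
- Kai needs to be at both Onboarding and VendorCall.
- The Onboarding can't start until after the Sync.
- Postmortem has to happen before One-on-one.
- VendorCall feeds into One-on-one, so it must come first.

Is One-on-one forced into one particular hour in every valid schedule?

One-on-one can be 9am (e.g. One-on-one -> 9am, Onboarding -> 9am, Postmortem -> 8am, VendorCall -> 8am, Sync -> 8am) or 10am (e.g. Sync -> 8am, Postmortem -> 8am, VendorCall -> 8am, One-on-one -> 10am, Onboarding -> 10am).

No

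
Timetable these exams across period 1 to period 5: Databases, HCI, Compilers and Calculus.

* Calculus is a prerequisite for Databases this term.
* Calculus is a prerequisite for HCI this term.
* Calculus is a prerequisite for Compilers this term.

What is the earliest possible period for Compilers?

Precedence pushes Compilers to at least period 2.
Compilers at period 2 is achievable: Compilers -> period 2, Databases -> period 2, Calculus -> period 1, HCI -> period 2.

period 2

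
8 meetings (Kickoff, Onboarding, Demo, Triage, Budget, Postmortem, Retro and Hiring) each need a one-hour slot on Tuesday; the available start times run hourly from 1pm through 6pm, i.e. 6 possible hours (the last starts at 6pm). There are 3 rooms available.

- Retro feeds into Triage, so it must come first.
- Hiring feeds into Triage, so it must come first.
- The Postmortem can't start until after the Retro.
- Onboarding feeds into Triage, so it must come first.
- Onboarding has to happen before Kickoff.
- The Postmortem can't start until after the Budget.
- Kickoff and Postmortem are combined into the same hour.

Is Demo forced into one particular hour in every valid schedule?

No

Demo can be 1pm (e.g. Retro in 1pm, Triage in 3pm, Hiring in 2pm, Postmortem in 3pm, Budget in 2pm, Onboarding in 1pm, Demo in 1pm, Kickoff in 3pm) or 2pm (e.g. Kickoff=3pm, Hiring=1pm, Retro=1pm, Demo=2pm, Postmortem=3pm, Budget=2pm, Triage=2pm, Onboarding=1pm).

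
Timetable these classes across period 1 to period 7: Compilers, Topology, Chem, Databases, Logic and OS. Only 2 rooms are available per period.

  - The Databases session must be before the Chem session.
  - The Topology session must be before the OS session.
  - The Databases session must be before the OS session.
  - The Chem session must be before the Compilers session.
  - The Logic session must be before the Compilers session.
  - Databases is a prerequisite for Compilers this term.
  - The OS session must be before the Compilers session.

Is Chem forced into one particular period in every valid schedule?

Chem can be period 2 (e.g. Databases=period 1; Topology=period 1; Logic=period 3; OS=period 2; Chem=period 2; Compilers=period 4) or period 3 (e.g. Databases=period 1, OS=period 2, Topology=period 1, Logic=period 2, Compilers=period 4, Chem=period 3).

No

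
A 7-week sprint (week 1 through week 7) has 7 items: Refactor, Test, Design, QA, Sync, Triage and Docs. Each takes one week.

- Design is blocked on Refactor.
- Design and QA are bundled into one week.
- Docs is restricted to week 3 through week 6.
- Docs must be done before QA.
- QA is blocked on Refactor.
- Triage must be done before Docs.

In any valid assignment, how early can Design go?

week 4

Design must be in the same week as QA, which can't be before week 4, so Design is at least week 4.
Design at week 4 is achievable: Test=week 1; Docs=week 3; Refactor=week 1; Sync=week 1; QA=week 4; Triage=week 1; Design=week 4.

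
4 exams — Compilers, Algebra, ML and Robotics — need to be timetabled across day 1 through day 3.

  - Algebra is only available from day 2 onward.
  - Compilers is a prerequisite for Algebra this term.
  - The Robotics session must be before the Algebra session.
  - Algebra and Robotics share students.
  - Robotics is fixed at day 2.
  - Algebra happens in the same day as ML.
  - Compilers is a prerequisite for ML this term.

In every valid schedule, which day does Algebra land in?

day 3

Algebra's window is day 2–day 3.
Robotics is fixed at day 2, and Algebra can't share a day with Robotics.
So Algebra must be day 3.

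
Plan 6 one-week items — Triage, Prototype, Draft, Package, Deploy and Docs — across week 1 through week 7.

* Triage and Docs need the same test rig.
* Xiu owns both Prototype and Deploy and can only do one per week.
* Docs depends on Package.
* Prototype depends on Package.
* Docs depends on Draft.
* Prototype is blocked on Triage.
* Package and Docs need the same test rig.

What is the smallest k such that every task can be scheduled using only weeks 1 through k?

The precedence chain requires at least 2 distinct weeks.
2 works (last occupied week: week 2): for example Prototype=week 2; Package=week 1; Docs=week 2; Deploy=week 1; Draft=week 1; Triage=week 1.

2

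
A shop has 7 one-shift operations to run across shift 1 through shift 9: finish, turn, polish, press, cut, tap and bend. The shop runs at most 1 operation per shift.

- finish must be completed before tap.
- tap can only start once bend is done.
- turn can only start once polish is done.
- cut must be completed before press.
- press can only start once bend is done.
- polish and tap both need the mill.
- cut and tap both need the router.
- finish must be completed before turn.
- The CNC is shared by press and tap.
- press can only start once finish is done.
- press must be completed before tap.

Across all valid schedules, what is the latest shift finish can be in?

shift 6

Downstream work caps finish at shift 7.
finish at shift 6 is achievable: polish=shift 2; press=shift 7; turn=shift 9; cut=shift 3; finish=shift 6; tap=shift 8; bend=shift 1.
Nothing later works — the conflict and capacity constraints rule out every shift after shift 6.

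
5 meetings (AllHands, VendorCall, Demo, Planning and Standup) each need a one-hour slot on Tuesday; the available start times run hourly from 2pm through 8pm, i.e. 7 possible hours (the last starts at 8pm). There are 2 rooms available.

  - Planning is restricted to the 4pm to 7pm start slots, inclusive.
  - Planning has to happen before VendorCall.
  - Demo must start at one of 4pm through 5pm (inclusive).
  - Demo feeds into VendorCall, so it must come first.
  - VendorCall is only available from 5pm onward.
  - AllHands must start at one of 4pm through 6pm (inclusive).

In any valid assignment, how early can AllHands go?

4pm

AllHands is available from 4pm; AllHands's own window allows nothing later than 6pm.
AllHands at 4pm is achievable: Demo -> 4pm; Planning -> 5pm; AllHands -> 4pm; Standup -> 2pm; VendorCall -> 6pm.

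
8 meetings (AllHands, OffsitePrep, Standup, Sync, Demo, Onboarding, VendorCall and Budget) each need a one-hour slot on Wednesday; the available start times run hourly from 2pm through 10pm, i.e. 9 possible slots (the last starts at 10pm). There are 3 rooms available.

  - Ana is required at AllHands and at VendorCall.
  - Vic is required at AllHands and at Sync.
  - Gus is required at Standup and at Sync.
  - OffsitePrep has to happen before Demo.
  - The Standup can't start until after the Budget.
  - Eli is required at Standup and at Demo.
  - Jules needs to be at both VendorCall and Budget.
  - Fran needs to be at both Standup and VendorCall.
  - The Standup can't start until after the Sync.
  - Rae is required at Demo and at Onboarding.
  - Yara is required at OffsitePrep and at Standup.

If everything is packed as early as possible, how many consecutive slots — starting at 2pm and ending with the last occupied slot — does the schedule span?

3 slots

The precedence chain requires at least 2 distinct slots.
With at most 3 per slot and 8 meetings, at least 3 slots are needed.
3 works (last occupied slot: 4pm): for example Sync in 2pm; AllHands in 3pm; Budget in 2pm; Onboarding in 3pm; VendorCall in 4pm; Standup in 3pm; OffsitePrep in 2pm; Demo in 4pm.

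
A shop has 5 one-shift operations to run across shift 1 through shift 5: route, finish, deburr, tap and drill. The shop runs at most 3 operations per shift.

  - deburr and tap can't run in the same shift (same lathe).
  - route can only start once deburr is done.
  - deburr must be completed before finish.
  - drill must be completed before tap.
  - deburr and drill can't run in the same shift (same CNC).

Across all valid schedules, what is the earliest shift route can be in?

Precedence pushes route to at least shift 2.
route at shift 2 is achievable: route=shift 2; drill=shift 2; tap=shift 3; deburr=shift 1; finish=shift 2.

shift 2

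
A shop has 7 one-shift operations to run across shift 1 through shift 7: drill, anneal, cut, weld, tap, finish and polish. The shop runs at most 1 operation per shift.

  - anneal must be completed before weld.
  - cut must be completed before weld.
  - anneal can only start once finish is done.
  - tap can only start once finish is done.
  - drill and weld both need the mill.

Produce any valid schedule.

drill=shift 6; polish=shift 7; anneal=shift 2; cut=shift 3; weld=shift 4; finish=shift 1; tap=shift 5

Checking: anneal(shift 2) before weld(shift 4); cut(shift 3) before weld(shift 4); finish(shift 1) before anneal(shift 2); finish(shift 1) before tap(shift 5); drill(shift 6) != weld(shift 4); max 1 per shift (cap 1).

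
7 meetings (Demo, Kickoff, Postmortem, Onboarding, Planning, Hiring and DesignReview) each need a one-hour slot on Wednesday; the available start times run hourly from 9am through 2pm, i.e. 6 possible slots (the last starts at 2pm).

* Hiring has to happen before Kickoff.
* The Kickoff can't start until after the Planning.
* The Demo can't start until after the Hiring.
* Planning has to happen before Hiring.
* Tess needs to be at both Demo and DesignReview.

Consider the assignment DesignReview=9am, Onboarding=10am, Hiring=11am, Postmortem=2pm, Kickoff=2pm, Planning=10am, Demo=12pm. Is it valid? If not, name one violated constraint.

Yes, all constraints hold

The Demo can't start until after the Hiring — holds.
The Kickoff can't start until after the Planning — holds.
Planning has to happen before Hiring — holds.
Hiring has to happen before Kickoff — holds.
Tess needs to be at both Demo and DesignReview — holds.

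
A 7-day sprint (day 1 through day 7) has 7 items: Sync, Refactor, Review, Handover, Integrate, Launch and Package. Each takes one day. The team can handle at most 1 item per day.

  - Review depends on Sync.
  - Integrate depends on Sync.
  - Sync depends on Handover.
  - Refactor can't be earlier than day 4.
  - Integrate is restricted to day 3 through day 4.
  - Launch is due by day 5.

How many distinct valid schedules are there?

Splitting on Sync: it can be day 2 (22), day 3 (16). Listing each branch's schedules as (Refactor, Review, Handover, Integrate, Launch, Package) by day number:
Sync=day 2: (4,6,1,3,5,7) (4,7,1,3,5,6) (5,6,1,3,4,7) (5,6,1,4,3,7) (5,7,1,3,4,6) (5,7,1,4,3,6) (6,3,1,4,5,7) (6,4,1,3,5,7) (6,5,1,3,4,7) (6,5,1,4,3,7) (6,7,1,3,4,5) (6,7,1,3,5,4) (6,7,1,4,3,5) (6,7,1,4,5,3) (7,3,1,4,5,6) (7,4,1,3,5,6) (7,5,1,3,4,6) (7,5,1,4,3,6) (7,6,1,3,4,5) (7,6,1,3,5,4) (7,6,1,4,3,5) (7,6,1,4,5,3) — 22.
Sync=day 3: (5,6,1,4,2,7) (5,6,2,4,1,7) (5,7,1,4,2,6) (5,7,2,4,1,6) (6,5,1,4,2,7) (6,5,2,4,1,7) (6,7,1,4,2,5) (6,7,1,4,5,2) (6,7,2,4,1,5) (6,7,2,4,5,1) (7,5,1,4,2,6) (7,5,2,4,1,6) (7,6,1,4,2,5) (7,6,1,4,5,2) (7,6,2,4,1,5) (7,6,2,4,5,1) — 16.
Summing: 22 + 16 = 38.

38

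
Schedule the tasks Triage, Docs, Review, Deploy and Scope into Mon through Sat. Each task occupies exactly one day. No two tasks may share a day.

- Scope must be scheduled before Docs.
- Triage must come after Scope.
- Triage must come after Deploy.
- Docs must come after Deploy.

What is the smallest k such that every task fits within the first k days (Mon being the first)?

5 days

The precedence chain requires at least 2 distinct days.
With at most 1 per day and 5 tasks, at least 5 days are needed.
5 works (last occupied day: Fri): for example Docs -> Thu, Scope -> Tue, Deploy -> Mon, Review -> Fri, Triage -> Wed.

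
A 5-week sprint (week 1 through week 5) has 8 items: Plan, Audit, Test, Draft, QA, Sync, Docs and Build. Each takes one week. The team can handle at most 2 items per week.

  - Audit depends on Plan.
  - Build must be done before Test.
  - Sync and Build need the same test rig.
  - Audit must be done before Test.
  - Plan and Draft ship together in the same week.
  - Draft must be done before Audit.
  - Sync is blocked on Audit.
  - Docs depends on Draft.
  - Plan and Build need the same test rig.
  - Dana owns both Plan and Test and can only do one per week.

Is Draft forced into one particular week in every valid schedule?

Draft can be week 1 (e.g. Test -> week 3; Build -> week 2; Draft -> week 1; QA -> week 4; Audit -> week 2; Docs -> week 4; Plan -> week 1; Sync -> week 3) or week 2 (e.g. Draft -> week 2, Build -> week 1, Sync -> week 4, Docs -> week 3, QA -> week 1, Test -> week 4, Plan -> week 2, Audit -> week 3).

No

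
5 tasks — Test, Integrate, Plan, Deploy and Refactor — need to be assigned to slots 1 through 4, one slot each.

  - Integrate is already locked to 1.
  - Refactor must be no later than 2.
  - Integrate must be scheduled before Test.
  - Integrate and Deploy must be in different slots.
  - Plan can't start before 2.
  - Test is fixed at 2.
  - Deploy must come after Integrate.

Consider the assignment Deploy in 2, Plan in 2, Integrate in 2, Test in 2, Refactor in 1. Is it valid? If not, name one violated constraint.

Integrate is already locked to 1 — violated.
Plan can't start before 2 — holds.
Refactor must be no later than 2 — holds.
Test is fixed at 2 — holds.
Integrate must be scheduled before Test — violated.
Deploy must come after Integrate — violated.
Integrate and Deploy must be in different slots — violated.

Invalid. Integrate is already locked to 1.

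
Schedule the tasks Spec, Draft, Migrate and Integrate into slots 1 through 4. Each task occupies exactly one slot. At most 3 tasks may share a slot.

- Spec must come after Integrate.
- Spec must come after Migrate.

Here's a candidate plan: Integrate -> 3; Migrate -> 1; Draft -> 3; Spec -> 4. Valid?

Yes, all constraints hold

At most 3 tasks may share a slot — holds.
Spec must come after Migrate — holds.
Spec must come after Integrate — holds.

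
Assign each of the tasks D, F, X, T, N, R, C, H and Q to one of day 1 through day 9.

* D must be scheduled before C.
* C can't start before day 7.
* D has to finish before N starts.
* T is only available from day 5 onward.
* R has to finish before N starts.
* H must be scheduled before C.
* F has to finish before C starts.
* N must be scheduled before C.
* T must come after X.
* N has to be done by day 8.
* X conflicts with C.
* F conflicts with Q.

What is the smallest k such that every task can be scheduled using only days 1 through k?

7 days

The precedence chain requires at least 3 distinct days.
C can't be placed before day 7, so the schedule must run through at least day 7.
7 works (last occupied day: day 7): for example H -> day 1, Q -> day 2, X -> day 1, D -> day 1, T -> day 5, R -> day 1, N -> day 2, F -> day 1, C -> day 7.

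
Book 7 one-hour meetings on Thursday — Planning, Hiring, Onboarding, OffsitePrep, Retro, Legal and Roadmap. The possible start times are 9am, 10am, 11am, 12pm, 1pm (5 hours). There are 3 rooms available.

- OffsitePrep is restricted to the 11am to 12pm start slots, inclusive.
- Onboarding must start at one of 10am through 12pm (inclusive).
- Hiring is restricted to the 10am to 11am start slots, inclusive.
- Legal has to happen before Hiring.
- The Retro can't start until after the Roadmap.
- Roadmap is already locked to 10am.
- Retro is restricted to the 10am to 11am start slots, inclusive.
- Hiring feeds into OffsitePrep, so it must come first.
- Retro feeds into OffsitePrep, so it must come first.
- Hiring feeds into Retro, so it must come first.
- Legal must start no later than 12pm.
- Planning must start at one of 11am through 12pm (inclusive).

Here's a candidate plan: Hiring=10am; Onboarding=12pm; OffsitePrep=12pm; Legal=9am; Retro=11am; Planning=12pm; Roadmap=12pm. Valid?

Legal has to happen before Hiring — holds.
Planning must start at one of 11am through 12pm (inclusive) — holds.
Retro is restricted to the 10am to 11am start slots, inclusive — holds.
The Retro can't start until after the Roadmap — violated.
Roadmap is already locked to 10am — violated.
Hiring is restricted to the 10am to 11am start slots, inclusive — holds.
Hiring feeds into OffsitePrep, so it must come first — holds.
There are 3 rooms available — violated.
Onboarding must start at one of 10am through 12pm (inclusive) — holds.
Retro feeds into OffsitePrep, so it must come first — holds.
OffsitePrep is restricted to the 11am to 12pm start slots, inclusive — holds.
Legal must start no later than 12pm — holds.
Hiring feeds into Retro, so it must come first — holds.

No — it violates: Roadmap is already locked to 10am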